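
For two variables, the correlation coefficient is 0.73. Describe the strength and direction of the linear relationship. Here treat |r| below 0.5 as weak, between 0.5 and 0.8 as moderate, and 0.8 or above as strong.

r = 0.73 > 0 so the relationship is positive.
|r| = 0.73, which falls in the moderate range.

moderate positive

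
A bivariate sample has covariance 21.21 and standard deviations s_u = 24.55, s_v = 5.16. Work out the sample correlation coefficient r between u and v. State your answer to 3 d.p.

r = Cov(u,v) / (s_u · s_v) = 21.21 / (24.55 × 5.16)
  = 21.21 / 126.6780 ≈ 0.167

0.167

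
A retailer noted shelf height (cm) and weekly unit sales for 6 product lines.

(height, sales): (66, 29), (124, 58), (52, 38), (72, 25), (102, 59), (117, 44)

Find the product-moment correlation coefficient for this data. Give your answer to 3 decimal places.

n = 6, Σx = 533, Σy = 253, Σx² = 51713, Σy² = 11691, Σxy = 24048
nΣxy − ΣxΣy = 144288 − 134849 = 9439
nΣx² − (Σx)² = 310278 − 284089 = 26189; nΣy² − (Σy)² = 70146 − 64009 = 6137
r = 9439 / √(26189 × 6137) = 9439 / 12677.6139 ≈ 0.745

0.745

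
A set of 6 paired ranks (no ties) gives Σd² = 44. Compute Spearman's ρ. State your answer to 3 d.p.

-0.257

ρ = 1 − 6Σd² / [n(n²−1)] = 1 − 6×44 / (6×35)
  = 1 − 264/210 = 1 − 1.2571 ≈ -0.257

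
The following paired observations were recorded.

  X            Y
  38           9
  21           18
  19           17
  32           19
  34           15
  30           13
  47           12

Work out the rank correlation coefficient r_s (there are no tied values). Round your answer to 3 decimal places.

Rank X: 6, 2, 1, 4, 5, 3, 7
Rank Y: 1, 6, 5, 7, 4, 3, 2
d = rank(X) − rank(Y): 5, -4, -4, -3, 1, 0, 5; Σd² = 92
ρ = 1 − 6Σd² / [n(n²−1)] = 1 − 6×92 / (7×48) = 1 − 552/336 ≈ -0.643

-0.643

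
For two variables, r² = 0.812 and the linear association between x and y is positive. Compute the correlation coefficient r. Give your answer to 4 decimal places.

0.9011

|r| = √0.812 = 0.9011
The association is positive, so r = 0.9011.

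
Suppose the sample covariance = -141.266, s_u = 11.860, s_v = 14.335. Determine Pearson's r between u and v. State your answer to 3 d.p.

r = Cov(u,v) / (s_u · s_v) = -141.266 / (11.860 × 14.335)
  = -141.266 / 170.0131 ≈ -0.831

-0.831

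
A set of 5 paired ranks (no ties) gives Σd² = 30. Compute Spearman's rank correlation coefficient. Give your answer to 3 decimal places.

-0.500

ρ = 1 − 6Σd² / [n(n²−1)] = 1 − 6×30 / (5×24)
  = 1 − 180/120 = 1 − 1.5000 ≈ -0.500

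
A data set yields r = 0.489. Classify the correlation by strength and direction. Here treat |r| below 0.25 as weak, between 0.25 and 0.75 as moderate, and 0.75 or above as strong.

r = 0.489 > 0 so the relationship is positive.
|r| = 0.489, which falls in the moderate range.

moderate positive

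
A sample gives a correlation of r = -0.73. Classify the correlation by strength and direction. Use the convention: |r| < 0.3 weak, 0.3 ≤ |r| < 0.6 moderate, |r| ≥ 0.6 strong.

r = -0.73 < 0 so the relationship is negative.
|r| = 0.73, which falls in the strong range.

strong negative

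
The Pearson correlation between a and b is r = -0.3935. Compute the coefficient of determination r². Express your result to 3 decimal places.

r² = (-0.3935)² = 0.155

0.155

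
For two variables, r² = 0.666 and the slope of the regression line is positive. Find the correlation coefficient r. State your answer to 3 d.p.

|r| = √0.666 = 0.816
The association is positive, so r = 0.816.

0.816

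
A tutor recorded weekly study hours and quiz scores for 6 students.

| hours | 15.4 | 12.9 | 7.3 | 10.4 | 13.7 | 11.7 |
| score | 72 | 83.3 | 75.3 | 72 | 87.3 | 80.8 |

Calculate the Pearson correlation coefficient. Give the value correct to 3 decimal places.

n = 6, Σx = 71.4, Σy = 470.7, Σx² = 889.6, Σy² = 37126.91, Σxy = 5623.23
nΣxy − ΣxΣy = 33739.38 − 33607.98 = 131.4
nΣx² − (Σx)² = 5337.6 − 5097.96 = 239.64; nΣy² − (Σy)² = 222761.46 − 221558.49 = 1202.97
r = 131.4 / √(239.64 × 1202.97) = 131.4 / 536.9169 ≈ 0.245

0.245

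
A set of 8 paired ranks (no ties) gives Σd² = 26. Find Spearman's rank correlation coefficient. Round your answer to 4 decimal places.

0.6905

ρ = 1 − 6Σd² / [n(n²−1)] = 1 − 6×26 / (8×63)
  = 1 − 156/504 = 1 − 0.30952 ≈ 0.6905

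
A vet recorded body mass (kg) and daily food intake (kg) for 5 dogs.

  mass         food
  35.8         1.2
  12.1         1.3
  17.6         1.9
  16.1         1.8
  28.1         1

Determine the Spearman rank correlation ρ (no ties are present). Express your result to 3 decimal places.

Rank mass: 5, 1, 3, 2, 4
Rank food: 2, 3, 5, 4, 1
d = rank(mass) − rank(food): 3, -2, -2, -2, 3; Σd² = 30
ρ = 1 − 6Σd² / [n(n²−1)] = 1 − 6×30 / (5×24) = 1 − 180/120 ≈ -0.500

-0.500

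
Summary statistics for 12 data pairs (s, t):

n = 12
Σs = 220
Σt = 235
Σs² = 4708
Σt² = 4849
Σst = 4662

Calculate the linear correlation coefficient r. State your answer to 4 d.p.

r = (nΣst − ΣsΣt) / √[(nΣs² − (Σs)²)(nΣt² − (Σt)²)]
Numerator: 12×4662 − 220×235 = 4244
Denominator: √[(56496 − 48400)(58188 − 55225)] = √[8096 × 2963] = 4897.8003
r = 4244 / 4897.8003 ≈ 0.8665

0.8665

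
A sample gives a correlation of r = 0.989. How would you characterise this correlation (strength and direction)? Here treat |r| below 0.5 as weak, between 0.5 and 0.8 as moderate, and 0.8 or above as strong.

r = 0.989 > 0 so the relationship is positive.
|r| = 0.989, which falls in the strong range.

strong positive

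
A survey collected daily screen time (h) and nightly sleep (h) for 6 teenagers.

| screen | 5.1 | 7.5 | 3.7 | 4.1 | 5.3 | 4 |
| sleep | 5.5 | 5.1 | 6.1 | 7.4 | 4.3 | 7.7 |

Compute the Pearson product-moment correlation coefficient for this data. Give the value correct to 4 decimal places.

n = 6, Σx = 29.7, Σy = 36.1, Σx² = 156.85, Σy² = 226.01, Σxy = 172.8
nΣxy − ΣxΣy = 1036.8 − 1072.17 = -35.37
nΣx² − (Σx)² = 941.1 − 882.09 = 59.01; nΣy² − (Σy)² = 1356.06 − 1303.21 = 52.85
r = -35.37 / √(59.01 × 52.85) = -35.37 / 55.8451 ≈ -0.6334

-0.6334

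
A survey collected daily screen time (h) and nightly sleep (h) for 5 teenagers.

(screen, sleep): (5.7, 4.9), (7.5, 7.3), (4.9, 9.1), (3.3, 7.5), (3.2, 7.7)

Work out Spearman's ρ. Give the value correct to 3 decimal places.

Rank screen: 4, 5, 3, 2, 1
Rank sleep: 1, 2, 5, 3, 4
d = rank(screen) − rank(sleep): 3, 3, -2, -1, -3; Σd² = 32
ρ = 1 − 6Σd² / [n(n²−1)] = 1 − 6×32 / (5×24) = 1 − 192/120 ≈ -0.600

-0.600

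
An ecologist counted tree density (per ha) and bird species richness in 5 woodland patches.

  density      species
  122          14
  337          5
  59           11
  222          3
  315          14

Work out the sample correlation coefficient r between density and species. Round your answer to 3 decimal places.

n = 5, Σx = 1055, Σy = 47, Σx² = 280443, Σy² = 547, Σxy = 9118
nΣxy − ΣxΣy = 45590 − 49585 = -3995
nΣx² − (Σx)² = 1402215 − 1113025 = 289190; nΣy² − (Σy)² = 2735 − 2209 = 526
r = -3995 / √(289190 × 526) = -3995 / 12333.4480 ≈ -0.324

-0.324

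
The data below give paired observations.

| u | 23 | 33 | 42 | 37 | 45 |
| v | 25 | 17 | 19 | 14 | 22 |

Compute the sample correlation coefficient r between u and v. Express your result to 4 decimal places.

n = 5, Σu = 180, Σv = 97, Σu² = 6776, Σv² = 1955, Σuv = 3442
nΣuv − ΣuΣv = 17210 − 17460 = -250
nΣu² − (Σu)² = 33880 − 32400 = 1480; nΣv² − (Σv)² = 9775 − 9409 = 366
r = -250 / √(1480 × 366) = -250 / 735.9891 ≈ -0.3397

-0.3397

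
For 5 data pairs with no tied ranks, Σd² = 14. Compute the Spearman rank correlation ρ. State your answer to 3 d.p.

ρ = 1 − 6Σd² / [n(n²−1)] = 1 − 6×14 / (5×24)
  = 1 − 84/120 = 1 − 0.7000 ≈ 0.300

0.300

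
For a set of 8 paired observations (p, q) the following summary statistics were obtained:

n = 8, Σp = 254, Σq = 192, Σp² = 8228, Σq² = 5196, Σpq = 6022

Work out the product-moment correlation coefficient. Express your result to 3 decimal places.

r = (nΣpq − ΣpΣq) / √[(nΣp² − (Σp)²)(nΣq² − (Σq)²)]
Numerator: 8×6022 − 254×192 = -592
Denominator: √[(65824 − 64516)(41568 − 36864)] = √[1308 × 4704] = 2480.4903
r = -592 / 2480.4903 ≈ -0.239

-0.239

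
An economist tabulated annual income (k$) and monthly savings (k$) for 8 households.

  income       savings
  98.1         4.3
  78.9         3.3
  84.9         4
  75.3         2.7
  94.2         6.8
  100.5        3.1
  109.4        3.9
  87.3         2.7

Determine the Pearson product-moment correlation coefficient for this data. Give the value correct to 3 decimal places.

n = 8, Σx = 728.6, Σy = 30.8, Σx² = 67290.46, Σy² = 131.02, Σxy = 2839.59
nΣxy − ΣxΣy = 22716.72 − 22440.88 = 275.84
nΣx² − (Σx)² = 538323.68 − 530857.96 = 7465.72; nΣy² − (Σy)² = 1048.16 − 948.64 = 99.52
r = 275.84 / √(7465.72 × 99.52) = 275.84 / 861.9678 ≈ 0.320

0.320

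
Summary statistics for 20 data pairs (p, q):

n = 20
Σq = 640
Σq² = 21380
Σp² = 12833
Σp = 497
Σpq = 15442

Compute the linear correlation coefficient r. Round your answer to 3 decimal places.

r = (nΣpq − ΣpΣq) / √[(nΣp² − (Σp)²)(nΣq² − (Σq)²)]
Numerator: 20×15442 − 497×640 = -9240
Denominator: √[(256660 − 247009)(427600 − 409600)] = √[9651 × 18000] = 13180.2124
r = -9240 / 13180.2124 ≈ -0.701

-0.701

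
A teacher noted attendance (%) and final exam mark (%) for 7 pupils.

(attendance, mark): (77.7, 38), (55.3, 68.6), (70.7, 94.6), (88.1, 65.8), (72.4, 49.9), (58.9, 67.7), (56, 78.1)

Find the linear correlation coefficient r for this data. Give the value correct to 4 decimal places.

-0.3416

n = 7, Σx = 479.1, Σy = 462.7, Σx² = 33702.45, Σy² = 32601.67, Σxy = 31205.27
nΣxy − ΣxΣy = 218436.89 − 221679.57 = -3242.68
nΣx² − (Σx)² = 235917.15 − 229536.81 = 6380.34; nΣy² − (Σy)² = 228211.69 − 214091.29 = 14120.4
r = -3242.68 / √(6380.34 × 14120.4) = -3242.68 / 9491.7308 ≈ -0.3416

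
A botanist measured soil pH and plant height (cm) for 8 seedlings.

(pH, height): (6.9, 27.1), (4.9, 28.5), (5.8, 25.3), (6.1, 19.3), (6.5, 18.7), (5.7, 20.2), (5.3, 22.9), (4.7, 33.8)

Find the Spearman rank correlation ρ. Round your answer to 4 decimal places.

Rank pH: 8, 2, 5, 6, 7, 4, 3, 1
Rank height: 6, 7, 5, 2, 1, 3, 4, 8
d = rank(pH) − rank(height): 2, -5, 0, 4, 6, 1, -1, -7; Σd² = 132
ρ = 1 − 6Σd² / [n(n²−1)] = 1 − 6×132 / (8×63) = 1 − 792/504 ≈ -0.5714

-0.5714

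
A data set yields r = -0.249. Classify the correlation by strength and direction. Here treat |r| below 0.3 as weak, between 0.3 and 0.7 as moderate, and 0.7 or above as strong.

weak negative

r = -0.249 < 0 so the relationship is negative.
|r| = 0.249, which falls in the weak range.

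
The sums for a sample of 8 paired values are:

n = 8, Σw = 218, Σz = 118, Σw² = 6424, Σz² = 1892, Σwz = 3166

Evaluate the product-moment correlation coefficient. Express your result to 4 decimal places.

-0.1829

r = (nΣwz − ΣwΣz) / √[(nΣw² − (Σw)²)(nΣz² − (Σz)²)]
Numerator: 8×3166 − 218×118 = -396
Denominator: √[(51392 − 47524)(15136 − 13924)] = √[3868 × 1212] = 2165.1827
r = -396 / 2165.1827 ≈ -0.1829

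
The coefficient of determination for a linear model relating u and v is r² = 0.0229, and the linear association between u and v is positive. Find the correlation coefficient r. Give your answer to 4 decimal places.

|r| = √0.0229 = 0.1513
The association is positive, so r = 0.1513.

0.1513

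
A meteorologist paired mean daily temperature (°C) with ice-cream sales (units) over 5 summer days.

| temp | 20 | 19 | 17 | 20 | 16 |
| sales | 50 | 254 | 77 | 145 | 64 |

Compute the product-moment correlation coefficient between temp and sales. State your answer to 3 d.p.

n = 5, Σx = 92, Σy = 590, Σx² = 1706, Σy² = 98066, Σxy = 11059
nΣxy − ΣxΣy = 55295 − 54280 = 1015
nΣx² − (Σx)² = 8530 − 8464 = 66; nΣy² − (Σy)² = 490330 − 348100 = 142230
r = 1015 / √(66 × 142230) = 1015 / 3063.8505 ≈ 0.331

0.331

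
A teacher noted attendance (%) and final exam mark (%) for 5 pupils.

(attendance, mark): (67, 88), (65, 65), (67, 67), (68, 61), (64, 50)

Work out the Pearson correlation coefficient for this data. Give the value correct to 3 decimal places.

0.503

n = 5, Σx = 331, Σy = 331, Σx² = 21923, Σy² = 22679, Σxy = 21958
nΣxy − ΣxΣy = 109790 − 109561 = 229
nΣx² − (Σx)² = 109615 − 109561 = 54; nΣy² − (Σy)² = 113395 − 109561 = 3834
r = 229 / √(54 × 3834) = 229 / 455.0121 ≈ 0.503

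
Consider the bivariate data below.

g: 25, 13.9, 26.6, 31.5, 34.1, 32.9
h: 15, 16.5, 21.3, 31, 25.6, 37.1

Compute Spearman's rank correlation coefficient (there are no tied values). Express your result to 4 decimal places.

Rank g: 2, 1, 3, 4, 6, 5
Rank h: 1, 2, 3, 5, 4, 6
d = rank(g) − rank(h): 1, -1, 0, -1, 2, -1; Σd² = 8
ρ = 1 − 6Σd² / [n(n²−1)] = 1 − 6×8 / (6×35) = 1 − 48/210 ≈ 0.7714

0.7714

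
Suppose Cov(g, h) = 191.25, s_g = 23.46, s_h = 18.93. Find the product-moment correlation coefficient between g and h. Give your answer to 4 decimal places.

r = Cov(g,h) / (s_g · s_h) = 191.25 / (23.46 × 18.93)
  = 191.25 / 444.0978 ≈ 0.4306

0.4306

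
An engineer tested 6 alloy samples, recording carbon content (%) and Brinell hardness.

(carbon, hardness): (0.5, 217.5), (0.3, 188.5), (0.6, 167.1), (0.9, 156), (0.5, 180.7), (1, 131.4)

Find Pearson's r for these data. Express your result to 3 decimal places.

n = 6, Σx = 3.8, Σy = 1041.2, Σx² = 2.76, Σy² = 185015.36, Σxy = 627.71
nΣxy − ΣxΣy = 3766.26 − 3956.56 = -190.3
nΣx² − (Σx)² = 16.56 − 14.44 = 2.12; nΣy² − (Σy)² = 1110092.16 − 1084097.44 = 25994.72
r = -190.3 / √(2.12 × 25994.72) = -190.3 / 234.7526 ≈ -0.811

-0.811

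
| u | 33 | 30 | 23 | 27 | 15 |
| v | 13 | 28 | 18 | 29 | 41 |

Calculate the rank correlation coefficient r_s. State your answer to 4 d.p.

-0.7000

Rank u: 5, 4, 2, 3, 1
Rank v: 1, 3, 2, 4, 5
d = rank(u) − rank(v): 4, 1, 0, -1, -4; Σd² = 34
ρ = 1 − 6Σd² / [n(n²−1)] = 1 − 6×34 / (5×24) = 1 − 204/120 ≈ -0.7000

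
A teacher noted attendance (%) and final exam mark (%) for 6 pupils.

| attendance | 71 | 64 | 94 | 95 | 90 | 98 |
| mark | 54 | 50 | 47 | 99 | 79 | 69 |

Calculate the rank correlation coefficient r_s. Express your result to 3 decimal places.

0.429

Rank attendance: 2, 1, 4, 5, 3, 6
Rank mark: 3, 2, 1, 6, 5, 4
d = rank(attendance) − rank(mark): -1, -1, 3, -1, -2, 2; Σd² = 20
ρ = 1 − 6Σd² / [n(n²−1)] = 1 − 6×20 / (6×35) = 1 − 120/210 ≈ 0.429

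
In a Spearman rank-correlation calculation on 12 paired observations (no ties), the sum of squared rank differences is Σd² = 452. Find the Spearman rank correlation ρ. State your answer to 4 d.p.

-0.5804

ρ = 1 − 6Σd² / [n(n²−1)] = 1 − 6×452 / (12×143)
  = 1 − 2712/1716 = 1 − 1.58042 ≈ -0.5804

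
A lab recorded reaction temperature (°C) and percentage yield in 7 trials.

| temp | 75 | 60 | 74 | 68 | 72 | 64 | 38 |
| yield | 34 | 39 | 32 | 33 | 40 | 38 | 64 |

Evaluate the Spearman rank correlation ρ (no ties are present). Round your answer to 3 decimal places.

-0.643

Rank temp: 7, 2, 6, 4, 5, 3, 1
Rank yield: 3, 5, 1, 2, 6, 4, 7
d = rank(temp) − rank(yield): 4, -3, 5, 2, -1, -1, -6; Σd² = 92
ρ = 1 − 6Σd² / [n(n²−1)] = 1 − 6×92 / (7×48) = 1 − 552/336 ≈ -0.643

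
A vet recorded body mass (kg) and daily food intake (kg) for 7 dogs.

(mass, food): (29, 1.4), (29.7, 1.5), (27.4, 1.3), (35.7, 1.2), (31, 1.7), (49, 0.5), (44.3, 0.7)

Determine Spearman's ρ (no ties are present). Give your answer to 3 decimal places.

-0.643

Rank mass: 2, 3, 1, 5, 4, 7, 6
Rank food: 5, 6, 4, 3, 7, 1, 2
d = rank(mass) − rank(food): -3, -3, -3, 2, -3, 6, 4; Σd² = 92
ρ = 1 − 6Σd² / [n(n²−1)] = 1 − 6×92 / (7×48) = 1 − 552/336 ≈ -0.643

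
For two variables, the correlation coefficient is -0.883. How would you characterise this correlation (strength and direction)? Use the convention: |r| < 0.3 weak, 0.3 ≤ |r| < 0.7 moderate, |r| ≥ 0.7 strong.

strong negative

r = -0.883 < 0 so the relationship is negative.
|r| = 0.883, which falls in the strong range.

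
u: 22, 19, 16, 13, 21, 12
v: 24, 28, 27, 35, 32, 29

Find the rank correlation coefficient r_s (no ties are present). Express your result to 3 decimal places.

-0.486

Rank u: 6, 4, 3, 2, 5, 1
Rank v: 1, 3, 2, 6, 5, 4
d = rank(u) − rank(v): 5, 1, 1, -4, 0, -3; Σd² = 52
ρ = 1 − 6Σd² / [n(n²−1)] = 1 − 6×52 / (6×35) = 1 − 312/210 ≈ -0.486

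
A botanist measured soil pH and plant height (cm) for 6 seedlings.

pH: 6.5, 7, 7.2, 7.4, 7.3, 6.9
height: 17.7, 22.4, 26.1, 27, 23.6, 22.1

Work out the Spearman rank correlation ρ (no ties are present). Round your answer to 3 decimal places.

Rank pH: 1, 3, 4, 6, 5, 2
Rank height: 1, 3, 5, 6, 4, 2
d = rank(pH) − rank(height): 0, 0, -1, 0, 1, 0; Σd² = 2
ρ = 1 − 6Σd² / [n(n²−1)] = 1 − 6×2 / (6×35) = 1 − 12/210 ≈ 0.943

0.943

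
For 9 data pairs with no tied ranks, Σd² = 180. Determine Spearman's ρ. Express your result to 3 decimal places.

-0.500

ρ = 1 − 6Σd² / [n(n²−1)] = 1 − 6×180 / (9×80)
  = 1 − 1080/720 = 1 − 1.5000 ≈ -0.500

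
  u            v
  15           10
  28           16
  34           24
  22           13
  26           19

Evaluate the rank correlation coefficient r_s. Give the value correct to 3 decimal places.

0.900

Rank u: 1, 4, 5, 2, 3
Rank v: 1, 3, 5, 2, 4
d = rank(u) − rank(v): 0, 1, 0, 0, -1; Σd² = 2
ρ = 1 − 6Σd² / [n(n²−1)] = 1 − 6×2 / (5×24) = 1 − 12/120 ≈ 0.900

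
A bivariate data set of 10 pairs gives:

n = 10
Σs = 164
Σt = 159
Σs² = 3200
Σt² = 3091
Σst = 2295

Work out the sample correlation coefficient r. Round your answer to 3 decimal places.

-0.583

r = (nΣst − ΣsΣt) / √[(nΣs² − (Σs)²)(nΣt² − (Σt)²)]
Numerator: 10×2295 − 164×159 = -3126
Denominator: √[(32000 − 26896)(30910 − 25281)] = √[5104 × 5629] = 5360.0761
r = -3126 / 5360.0761 ≈ -0.583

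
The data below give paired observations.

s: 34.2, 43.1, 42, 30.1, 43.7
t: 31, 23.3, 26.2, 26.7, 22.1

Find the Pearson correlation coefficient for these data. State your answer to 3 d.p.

n = 5, Σs = 193.1, Σt = 129.3, Σs² = 7606.95, Σt² = 3391.63, Σst = 4934.27
nΣst − ΣsΣt = 24671.35 − 24967.83 = -296.48
nΣs² − (Σs)² = 38034.75 − 37287.61 = 747.14; nΣt² − (Σt)² = 16958.15 − 16718.49 = 239.66
r = -296.48 / √(747.14 × 239.66) = -296.48 / 423.1543 ≈ -0.701

-0.701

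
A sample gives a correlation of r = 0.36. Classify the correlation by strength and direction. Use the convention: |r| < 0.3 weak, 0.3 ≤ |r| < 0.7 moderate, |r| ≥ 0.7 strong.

moderate positive

r = 0.36 > 0 so the relationship is positive.
|r| = 0.36, which falls in the moderate range.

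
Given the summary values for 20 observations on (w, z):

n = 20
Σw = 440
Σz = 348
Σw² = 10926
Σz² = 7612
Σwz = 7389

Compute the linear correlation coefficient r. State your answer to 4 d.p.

-0.1917

r = (nΣwz − ΣwΣz) / √[(nΣw² − (Σw)²)(nΣz² − (Σz)²)]
Numerator: 20×7389 − 440×348 = -5340
Denominator: √[(218520 − 193600)(152240 − 121104)] = √[24920 × 31136] = 27855.1453
r = -5340 / 27855.1453 ≈ -0.1917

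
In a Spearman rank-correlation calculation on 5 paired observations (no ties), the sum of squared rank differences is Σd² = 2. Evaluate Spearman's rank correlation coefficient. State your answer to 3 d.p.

0.900

ρ = 1 − 6Σd² / [n(n²−1)] = 1 − 6×2 / (5×24)
  = 1 − 12/120 = 1 − 0.1000 ≈ 0.900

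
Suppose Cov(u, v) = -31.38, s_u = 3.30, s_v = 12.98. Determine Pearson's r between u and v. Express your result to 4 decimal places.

-0.7326

r = Cov(u,v) / (s_u · s_v) = -31.38 / (3.30 × 12.98)
  = -31.38 / 42.8340 ≈ -0.7326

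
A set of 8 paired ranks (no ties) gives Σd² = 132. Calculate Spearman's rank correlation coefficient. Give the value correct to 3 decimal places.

ρ = 1 − 6Σd² / [n(n²−1)] = 1 − 6×132 / (8×63)
  = 1 − 792/504 = 1 − 1.5714 ≈ -0.571

-0.571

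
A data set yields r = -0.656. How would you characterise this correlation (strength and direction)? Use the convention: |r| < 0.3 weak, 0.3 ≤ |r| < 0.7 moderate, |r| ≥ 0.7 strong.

moderate negative

r = -0.656 < 0 so the relationship is negative.
|r| = 0.656, which falls in the moderate range.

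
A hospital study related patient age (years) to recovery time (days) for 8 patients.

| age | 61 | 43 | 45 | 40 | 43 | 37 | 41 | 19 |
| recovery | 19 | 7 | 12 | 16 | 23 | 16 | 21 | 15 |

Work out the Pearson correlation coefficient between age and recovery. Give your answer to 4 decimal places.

n = 8, Σx = 329, Σy = 129, Σx² = 14455, Σy² = 2261, Σxy = 5367
nΣxy − ΣxΣy = 42936 − 42441 = 495
nΣx² − (Σx)² = 115640 − 108241 = 7399; nΣy² − (Σy)² = 18088 − 16641 = 1447
r = 495 / √(7399 × 1447) = 495 / 3272.0564 ≈ 0.1513

0.1513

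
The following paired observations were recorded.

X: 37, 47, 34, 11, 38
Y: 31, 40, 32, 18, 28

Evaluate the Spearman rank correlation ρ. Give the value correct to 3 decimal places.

Rank X: 3, 5, 2, 1, 4
Rank Y: 3, 5, 4, 1, 2
d = rank(X) − rank(Y): 0, 0, -2, 0, 2; Σd² = 8
ρ = 1 − 6Σd² / [n(n²−1)] = 1 − 6×8 / (5×24) = 1 − 48/120 ≈ 0.600

0.600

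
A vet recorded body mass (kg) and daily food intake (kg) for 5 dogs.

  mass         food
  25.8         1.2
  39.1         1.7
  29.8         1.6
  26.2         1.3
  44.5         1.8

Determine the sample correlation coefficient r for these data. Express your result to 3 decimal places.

n = 5, Σx = 165.4, Σy = 7.6, Σx² = 5749.18, Σy² = 11.82, Σxy = 259.27
nΣxy − ΣxΣy = 1296.35 − 1257.04 = 39.31
nΣx² − (Σx)² = 28745.9 − 27357.16 = 1388.74; nΣy² − (Σy)² = 59.1 − 57.76 = 1.34
r = 39.31 / √(1388.74 × 1.34) = 39.31 / 43.1383 ≈ 0.911

0.911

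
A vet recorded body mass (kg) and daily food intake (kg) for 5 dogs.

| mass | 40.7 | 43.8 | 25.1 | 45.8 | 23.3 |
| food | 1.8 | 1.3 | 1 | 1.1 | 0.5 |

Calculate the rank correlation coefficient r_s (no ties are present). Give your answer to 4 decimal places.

0.6000

Rank mass: 3, 4, 2, 5, 1
Rank food: 5, 4, 2, 3, 1
d = rank(mass) − rank(food): -2, 0, 0, 2, 0; Σd² = 8
ρ = 1 − 6Σd² / [n(n²−1)] = 1 − 6×8 / (5×24) = 1 − 48/120 ≈ 0.6000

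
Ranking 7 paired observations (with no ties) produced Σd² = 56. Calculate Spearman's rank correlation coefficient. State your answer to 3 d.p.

ρ = 1 − 6Σd² / [n(n²−1)] = 1 − 6×56 / (7×48)
  = 1 − 336/336 = 1 − 1.0000 ≈ 0.000

0.000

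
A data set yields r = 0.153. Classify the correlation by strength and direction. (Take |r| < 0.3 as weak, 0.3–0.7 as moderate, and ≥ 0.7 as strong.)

r = 0.153 > 0 so the relationship is positive.
|r| = 0.153, which falls in the weak range.

weak positive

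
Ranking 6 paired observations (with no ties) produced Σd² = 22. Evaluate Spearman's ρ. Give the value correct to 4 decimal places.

ρ = 1 − 6Σd² / [n(n²−1)] = 1 − 6×22 / (6×35)
  = 1 − 132/210 = 1 − 0.62857 ≈ 0.3714

0.3714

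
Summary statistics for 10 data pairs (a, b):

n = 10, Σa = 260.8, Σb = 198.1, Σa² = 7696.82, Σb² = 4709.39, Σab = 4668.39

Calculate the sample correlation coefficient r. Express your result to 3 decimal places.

-0.594

r = (nΣab − ΣaΣb) / √[(nΣa² − (Σa)²)(nΣb² − (Σb)²)]
Numerator: 10×4668.39 − 260.8×198.1 = -4980.58
Denominator: √[(76968.2 − 68016.64)(47093.9 − 39243.61)] = √[8951.56 × 7850.29] = 8382.8600
r = -4980.58 / 8382.8600 ≈ -0.594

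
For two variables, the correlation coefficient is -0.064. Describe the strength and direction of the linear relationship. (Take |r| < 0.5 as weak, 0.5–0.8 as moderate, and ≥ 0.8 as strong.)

weak negative

r = -0.064 < 0 so the relationship is negative.
|r| = 0.064, which falls in the weak range.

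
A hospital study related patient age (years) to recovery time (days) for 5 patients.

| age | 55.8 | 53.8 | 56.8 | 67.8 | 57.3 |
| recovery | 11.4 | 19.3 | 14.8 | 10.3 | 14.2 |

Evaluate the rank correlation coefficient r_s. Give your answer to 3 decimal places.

-0.700

Rank age: 2, 1, 3, 5, 4
Rank recovery: 2, 5, 4, 1, 3
d = rank(age) − rank(recovery): 0, -4, -1, 4, 1; Σd² = 34
ρ = 1 − 6Σd² / [n(n²−1)] = 1 − 6×34 / (5×24) = 1 − 204/120 ≈ -0.700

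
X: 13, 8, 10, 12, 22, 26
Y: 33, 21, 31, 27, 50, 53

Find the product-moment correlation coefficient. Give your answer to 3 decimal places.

n = 6, ΣX = 91, ΣY = 215, ΣX² = 1637, ΣY² = 8529, ΣXY = 3709
nΣXY − ΣXΣY = 22254 − 19565 = 2689
nΣX² − (ΣX)² = 9822 − 8281 = 1541; nΣY² − (ΣY)² = 51174 − 46225 = 4949
r = 2689 / √(1541 × 4949) = 2689 / 2761.5954 ≈ 0.974

0.974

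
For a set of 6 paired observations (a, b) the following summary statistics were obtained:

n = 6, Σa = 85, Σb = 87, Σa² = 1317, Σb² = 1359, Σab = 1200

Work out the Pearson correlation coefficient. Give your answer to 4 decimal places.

r = (nΣab − ΣaΣb) / √[(nΣa² − (Σa)²)(nΣb² − (Σb)²)]
Numerator: 6×1200 − 85×87 = -195
Denominator: √[(7902 − 7225)(8154 − 7569)] = √[677 × 585] = 629.3211
r = -195 / 629.3211 ≈ -0.3099

-0.3099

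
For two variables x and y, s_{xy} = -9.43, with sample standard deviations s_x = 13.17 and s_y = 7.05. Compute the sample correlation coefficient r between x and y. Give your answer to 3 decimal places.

-0.102

r = Cov(x,y) / (s_x · s_y) = -9.43 / (13.17 × 7.05)
  = -9.43 / 92.8485 ≈ -0.102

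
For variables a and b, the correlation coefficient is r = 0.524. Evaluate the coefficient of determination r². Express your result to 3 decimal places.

0.275

r² = (0.524)² = 0.275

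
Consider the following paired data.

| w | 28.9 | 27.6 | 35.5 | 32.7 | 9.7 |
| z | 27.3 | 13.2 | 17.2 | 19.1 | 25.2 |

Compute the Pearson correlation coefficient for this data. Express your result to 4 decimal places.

n = 5, Σw = 134.4, Σz = 102, Σw² = 4020.6, Σz² = 2215.22, Σwz = 2632.9
nΣwz − ΣwΣz = 13164.5 − 13708.8 = -544.3
nΣw² − (Σw)² = 20103 − 18063.36 = 2039.64; nΣz² − (Σz)² = 11076.1 − 10404 = 672.1
r = -544.3 / √(2039.64 × 672.1) = -544.3 / 1170.8296 ≈ -0.4649

-0.4649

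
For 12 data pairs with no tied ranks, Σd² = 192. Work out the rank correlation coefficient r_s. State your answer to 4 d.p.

0.3287

ρ = 1 − 6Σd² / [n(n²−1)] = 1 − 6×192 / (12×143)
  = 1 − 1152/1716 = 1 − 0.67133 ≈ 0.3287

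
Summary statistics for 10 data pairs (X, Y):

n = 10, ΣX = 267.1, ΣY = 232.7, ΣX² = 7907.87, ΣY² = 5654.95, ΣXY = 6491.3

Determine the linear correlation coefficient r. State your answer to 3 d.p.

r = (nΣXY − ΣXΣY) / √[(nΣX² − (ΣX)²)(nΣY² − (ΣY)²)]
Numerator: 10×6491.3 − 267.1×232.7 = 2758.83
Denominator: √[(79078.7 − 71342.41)(56549.5 − 54149.29)] = √[7736.29 × 2400.21] = 4309.1438
r = 2758.83 / 4309.1438 ≈ 0.640

0.640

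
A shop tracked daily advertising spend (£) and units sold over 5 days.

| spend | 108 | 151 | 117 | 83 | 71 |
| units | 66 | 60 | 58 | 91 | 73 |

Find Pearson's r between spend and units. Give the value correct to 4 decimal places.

n = 5, Σx = 530, Σy = 348, Σx² = 60084, Σy² = 24930, Σxy = 35710
nΣxy − ΣxΣy = 178550 − 184440 = -5890
nΣx² − (Σx)² = 300420 − 280900 = 19520; nΣy² − (Σy)² = 124650 − 121104 = 3546
r = -5890 / √(19520 × 3546) = -5890 / 8319.7308 ≈ -0.7080

-0.7080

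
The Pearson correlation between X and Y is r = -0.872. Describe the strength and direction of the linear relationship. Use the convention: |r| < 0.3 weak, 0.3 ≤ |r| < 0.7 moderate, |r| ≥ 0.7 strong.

r = -0.872 < 0 so the relationship is negative.
|r| = 0.872, which falls in the strong range.

strong negative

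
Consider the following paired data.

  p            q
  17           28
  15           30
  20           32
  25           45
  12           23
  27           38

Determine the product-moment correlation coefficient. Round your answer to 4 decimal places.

0.8986

n = 6, Σp = 116, Σq = 196, Σp² = 2412, Σq² = 6706, Σpq = 3993
nΣpq − ΣpΣq = 23958 − 22736 = 1222
nΣp² − (Σp)² = 14472 − 13456 = 1016; nΣq² − (Σq)² = 40236 − 38416 = 1820
r = 1222 / √(1016 × 1820) = 1222 / 1359.8235 ≈ 0.8986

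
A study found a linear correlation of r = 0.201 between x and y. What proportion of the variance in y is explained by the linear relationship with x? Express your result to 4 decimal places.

0.0404

r² = (0.201)² = 0.0404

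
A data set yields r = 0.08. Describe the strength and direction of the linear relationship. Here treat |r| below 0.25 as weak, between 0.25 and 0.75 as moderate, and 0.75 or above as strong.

weak positive

r = 0.08 > 0 so the relationship is positive.
|r| = 0.08, which falls in the weak range.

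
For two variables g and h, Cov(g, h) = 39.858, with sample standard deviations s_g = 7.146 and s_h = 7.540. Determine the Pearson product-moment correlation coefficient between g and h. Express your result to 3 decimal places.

r = Cov(g,h) / (s_g · s_h) = 39.858 / (7.146 × 7.540)
  = 39.858 / 53.8808 ≈ 0.740

0.740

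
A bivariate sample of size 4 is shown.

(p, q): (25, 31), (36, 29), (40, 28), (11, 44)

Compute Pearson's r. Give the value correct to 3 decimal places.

n = 4, Σp = 112, Σq = 132, Σp² = 3642, Σq² = 4522, Σpq = 3423
nΣpq − ΣpΣq = 13692 − 14784 = -1092
nΣp² − (Σp)² = 14568 − 12544 = 2024; nΣq² − (Σq)² = 18088 − 17424 = 664
r = -1092 / √(2024 × 664) = -1092 / 1159.2825 ≈ -0.942

-0.942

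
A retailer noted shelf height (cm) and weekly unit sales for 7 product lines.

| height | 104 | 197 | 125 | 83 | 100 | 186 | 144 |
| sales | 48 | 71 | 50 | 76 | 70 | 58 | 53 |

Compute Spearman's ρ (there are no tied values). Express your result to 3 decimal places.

-0.107

Rank height: 3, 7, 4, 1, 2, 6, 5
Rank sales: 1, 6, 2, 7, 5, 4, 3
d = rank(height) − rank(sales): 2, 1, 2, -6, -3, 2, 2; Σd² = 62
ρ = 1 − 6Σd² / [n(n²−1)] = 1 − 6×62 / (7×48) = 1 − 372/336 ≈ -0.107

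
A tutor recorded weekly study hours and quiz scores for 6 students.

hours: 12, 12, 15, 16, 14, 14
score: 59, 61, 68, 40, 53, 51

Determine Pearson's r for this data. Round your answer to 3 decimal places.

-0.474

n = 6, Σx = 83, Σy = 332, Σx² = 1161, Σy² = 18836, Σxy = 4556
nΣxy − ΣxΣy = 27336 − 27556 = -220
nΣx² − (Σx)² = 6966 − 6889 = 77; nΣy² − (Σy)² = 113016 − 110224 = 2792
r = -220 / √(77 × 2792) = -220 / 463.6637 ≈ -0.474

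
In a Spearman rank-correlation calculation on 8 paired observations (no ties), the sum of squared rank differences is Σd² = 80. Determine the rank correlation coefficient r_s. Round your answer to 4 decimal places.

0.0476

ρ = 1 − 6Σd² / [n(n²−1)] = 1 − 6×80 / (8×63)
  = 1 − 480/504 = 1 − 0.95238 ≈ 0.0476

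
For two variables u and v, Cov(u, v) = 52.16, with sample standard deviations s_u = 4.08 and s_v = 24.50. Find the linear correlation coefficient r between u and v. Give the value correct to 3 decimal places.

r = Cov(u,v) / (s_u · s_v) = 52.16 / (4.08 × 24.50)
  = 52.16 / 99.9600 ≈ 0.522

0.522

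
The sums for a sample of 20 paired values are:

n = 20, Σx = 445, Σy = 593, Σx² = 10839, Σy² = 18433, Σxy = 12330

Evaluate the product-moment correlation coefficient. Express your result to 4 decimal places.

r = (nΣxy − ΣxΣy) / √[(nΣx² − (Σx)²)(nΣy² − (Σy)²)]
Numerator: 20×12330 − 445×593 = -17285
Denominator: √[(216780 − 198025)(368660 − 351649)] = √[18755 × 17011] = 17861.7274
r = -17285 / 17861.7274 ≈ -0.9677

-0.9677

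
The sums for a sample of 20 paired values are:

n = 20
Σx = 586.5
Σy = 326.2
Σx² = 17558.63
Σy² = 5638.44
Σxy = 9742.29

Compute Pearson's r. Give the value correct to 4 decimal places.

r = (nΣxy − ΣxΣy) / √[(nΣx² − (Σx)²)(nΣy² − (Σy)²)]
Numerator: 20×9742.29 − 586.5×326.2 = 3529.5
Denominator: √[(351172.6 − 343982.25)(112768.8 − 106406.44)] = √[7190.35 × 6362.36] = 6763.6969
r = 3529.5 / 6763.6969 ≈ 0.5218

0.5218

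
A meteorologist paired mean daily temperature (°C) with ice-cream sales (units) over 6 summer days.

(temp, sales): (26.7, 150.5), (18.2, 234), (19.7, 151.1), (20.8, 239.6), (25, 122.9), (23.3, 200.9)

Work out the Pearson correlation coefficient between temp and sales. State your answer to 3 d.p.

n = 6, Σx = 133.7, Σy = 1099, Σx² = 3032.75, Σy² = 213110.84, Σxy = 23990.97
nΣxy − ΣxΣy = 143945.82 − 146936.3 = -2990.48
nΣx² − (Σx)² = 18196.5 − 17875.69 = 320.81; nΣy² − (Σy)² = 1278665.04 − 1207801 = 70864.04
r = -2990.48 / √(320.81 × 70864.04) = -2990.48 / 4768.0072 ≈ -0.627

-0.627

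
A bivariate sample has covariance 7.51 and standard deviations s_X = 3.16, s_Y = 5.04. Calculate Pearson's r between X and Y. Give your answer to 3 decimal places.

0.472

r = Cov(X,Y) / (s_X · s_Y) = 7.51 / (3.16 × 5.04)
  = 7.51 / 15.9264 ≈ 0.472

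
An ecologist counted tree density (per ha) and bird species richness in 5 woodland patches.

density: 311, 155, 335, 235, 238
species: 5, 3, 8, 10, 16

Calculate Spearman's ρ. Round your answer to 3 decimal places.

Rank density: 4, 1, 5, 2, 3
Rank species: 2, 1, 3, 4, 5
d = rank(density) − rank(species): 2, 0, 2, -2, -2; Σd² = 16
ρ = 1 − 6Σd² / [n(n²−1)] = 1 − 6×16 / (5×24) = 1 − 96/120 ≈ 0.200

0.200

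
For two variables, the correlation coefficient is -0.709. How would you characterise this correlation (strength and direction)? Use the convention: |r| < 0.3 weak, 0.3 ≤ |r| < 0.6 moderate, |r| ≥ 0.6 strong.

r = -0.709 < 0 so the relationship is negative.
|r| = 0.709, which falls in the strong range.

strong negative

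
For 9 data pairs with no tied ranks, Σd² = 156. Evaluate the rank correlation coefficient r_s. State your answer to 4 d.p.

ρ = 1 − 6Σd² / [n(n²−1)] = 1 − 6×156 / (9×80)
  = 1 − 936/720 = 1 − 1.30000 ≈ -0.3000

-0.3000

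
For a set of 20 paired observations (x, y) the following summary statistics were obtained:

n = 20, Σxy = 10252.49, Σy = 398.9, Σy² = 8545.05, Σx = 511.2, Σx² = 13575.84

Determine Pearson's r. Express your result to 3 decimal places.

0.103

r = (nΣxy − ΣxΣy) / √[(nΣx² − (Σx)²)(nΣy² − (Σy)²)]
Numerator: 20×10252.49 − 511.2×398.9 = 1132.12
Denominator: √[(271516.8 − 261325.44)(170901 − 159121.21)] = √[10191.36 × 11779.79] = 10956.8280
r = 1132.12 / 10956.8280 ≈ 0.103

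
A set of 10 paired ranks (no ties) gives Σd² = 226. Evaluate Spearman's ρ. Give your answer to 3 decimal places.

ρ = 1 − 6Σd² / [n(n²−1)] = 1 − 6×226 / (10×99)
  = 1 − 1356/990 = 1 − 1.3697 ≈ -0.370

-0.370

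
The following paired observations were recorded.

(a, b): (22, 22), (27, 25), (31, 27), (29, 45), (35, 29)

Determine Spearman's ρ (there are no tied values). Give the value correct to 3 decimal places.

0.700

Rank a: 1, 2, 4, 3, 5
Rank b: 1, 2, 3, 5, 4
d = rank(a) − rank(b): 0, 0, 1, -2, 1; Σd² = 6
ρ = 1 − 6Σd² / [n(n²−1)] = 1 − 6×6 / (5×24) = 1 − 36/120 ≈ 0.700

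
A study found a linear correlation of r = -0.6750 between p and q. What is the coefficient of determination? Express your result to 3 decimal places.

0.456

r² = (-0.6750)² = 0.456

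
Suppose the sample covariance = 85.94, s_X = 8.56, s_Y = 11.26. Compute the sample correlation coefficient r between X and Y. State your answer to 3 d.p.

0.892

r = Cov(X,Y) / (s_X · s_Y) = 85.94 / (8.56 × 11.26)
  = 85.94 / 96.3856 ≈ 0.892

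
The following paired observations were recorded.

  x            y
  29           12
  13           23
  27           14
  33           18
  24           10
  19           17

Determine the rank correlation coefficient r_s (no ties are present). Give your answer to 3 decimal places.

Rank x: 5, 1, 4, 6, 3, 2
Rank y: 2, 6, 3, 5, 1, 4
d = rank(x) − rank(y): 3, -5, 1, 1, 2, -2; Σd² = 44
ρ = 1 − 6Σd² / [n(n²−1)] = 1 − 6×44 / (6×35) = 1 − 264/210 ≈ -0.257

-0.257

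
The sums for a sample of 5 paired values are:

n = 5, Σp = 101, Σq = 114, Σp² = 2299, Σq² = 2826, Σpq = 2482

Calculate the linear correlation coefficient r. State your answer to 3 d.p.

r = (nΣpq − ΣpΣq) / √[(nΣp² − (Σp)²)(nΣq² − (Σq)²)]
Numerator: 5×2482 − 101×114 = 896
Denominator: √[(11495 − 10201)(14130 − 12996)] = √[1294 × 1134] = 1211.3612
r = 896 / 1211.3612 ≈ 0.740

0.740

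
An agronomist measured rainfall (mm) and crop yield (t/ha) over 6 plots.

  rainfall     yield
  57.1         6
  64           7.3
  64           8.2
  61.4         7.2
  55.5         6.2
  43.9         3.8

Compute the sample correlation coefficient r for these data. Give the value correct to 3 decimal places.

0.976

n = 6, Σx = 345.9, Σy = 38.7, Σx² = 20229.83, Σy² = 261.25, Σxy = 2287.6
nΣxy − ΣxΣy = 13725.6 − 13386.33 = 339.27
nΣx² − (Σx)² = 121378.98 − 119646.81 = 1732.17; nΣy² − (Σy)² = 1567.5 − 1497.69 = 69.81
r = 339.27 / √(1732.17 × 69.81) = 339.27 / 347.7395 ≈ 0.976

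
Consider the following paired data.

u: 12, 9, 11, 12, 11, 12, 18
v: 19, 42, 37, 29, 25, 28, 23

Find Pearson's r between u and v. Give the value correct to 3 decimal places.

-0.587

n = 7, Σu = 85, Σv = 203, Σu² = 1079, Σv² = 6273, Σuv = 2386
nΣuv − ΣuΣv = 16702 − 17255 = -553
nΣu² − (Σu)² = 7553 − 7225 = 328; nΣv² − (Σv)² = 43911 − 41209 = 2702
r = -553 / √(328 × 2702) = -553 / 941.4117 ≈ -0.587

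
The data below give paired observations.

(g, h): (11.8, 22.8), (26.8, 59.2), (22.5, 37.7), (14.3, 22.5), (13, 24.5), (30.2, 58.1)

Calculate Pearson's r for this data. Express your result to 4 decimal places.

0.9670

n = 6, Σg = 118.6, Σh = 224.8, Σg² = 2649.26, Σh² = 9927.88, Σgh = 5098.72
nΣgh − ΣgΣh = 30592.32 − 26661.28 = 3931.04
nΣg² − (Σg)² = 15895.56 − 14065.96 = 1829.6; nΣh² − (Σh)² = 59567.28 − 50535.04 = 9032.24
r = 3931.04 / √(1829.6 × 9032.24) = 3931.04 / 4065.1428 ≈ 0.9670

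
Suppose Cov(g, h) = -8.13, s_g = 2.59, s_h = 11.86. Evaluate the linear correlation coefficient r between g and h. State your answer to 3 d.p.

r = Cov(g,h) / (s_g · s_h) = -8.13 / (2.59 × 11.86)
  = -8.13 / 30.7174 ≈ -0.265

-0.265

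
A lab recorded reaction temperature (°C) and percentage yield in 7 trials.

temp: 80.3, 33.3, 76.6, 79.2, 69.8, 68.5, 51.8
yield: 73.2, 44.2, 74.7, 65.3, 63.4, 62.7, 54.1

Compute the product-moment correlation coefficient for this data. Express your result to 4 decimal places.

0.9474

n = 7, Σx = 459.5, Σy = 437.6, Σx² = 31944.71, Σy² = 28033.72, Σxy = 29766.25
nΣxy − ΣxΣy = 208363.75 − 201077.2 = 7286.55
nΣx² − (Σx)² = 223612.97 − 211140.25 = 12472.72; nΣy² − (Σy)² = 196236.04 − 191493.76 = 4742.28
r = 7286.55 / √(12472.72 × 4742.28) = 7286.55 / 7690.8472 ≈ 0.9474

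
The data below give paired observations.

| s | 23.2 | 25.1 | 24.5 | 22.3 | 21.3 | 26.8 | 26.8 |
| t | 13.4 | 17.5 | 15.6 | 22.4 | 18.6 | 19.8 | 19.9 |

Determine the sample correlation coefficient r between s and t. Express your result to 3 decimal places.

0.074

n = 7, Σs = 170, Σt = 127.2, Σs² = 4155.96, Σt² = 2364.94, Σst = 3091.99
nΣst − ΣsΣt = 21643.93 − 21624 = 19.93
nΣs² − (Σs)² = 29091.72 − 28900 = 191.72; nΣt² − (Σt)² = 16554.58 − 16179.84 = 374.74
r = 19.93 / √(191.72 × 374.74) = 19.93 / 268.0395 ≈ 0.074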